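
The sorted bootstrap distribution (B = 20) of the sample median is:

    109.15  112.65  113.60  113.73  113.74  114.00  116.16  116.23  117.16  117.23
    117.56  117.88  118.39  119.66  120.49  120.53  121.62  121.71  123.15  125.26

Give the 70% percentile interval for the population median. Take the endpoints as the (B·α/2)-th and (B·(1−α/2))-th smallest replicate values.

(113.60, 121.62)

α = 0.30; lower rank = 20 × 0.150 = 3; upper rank = 20 × 0.850 = 17.
The 3rd smallest replicate is 113.60; the 17th is 121.62.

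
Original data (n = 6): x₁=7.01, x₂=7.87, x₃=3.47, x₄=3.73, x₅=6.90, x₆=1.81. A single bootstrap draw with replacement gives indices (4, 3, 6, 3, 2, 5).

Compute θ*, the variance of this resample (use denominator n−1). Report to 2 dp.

Resample values: 3.73, 3.47, 1.81, 3.47, 7.87, 6.90.
Mean = 4.5417; sum of squared deviations = 27.0573
s² = 27.0573 / 5 = 5.4115

θ* = 5.41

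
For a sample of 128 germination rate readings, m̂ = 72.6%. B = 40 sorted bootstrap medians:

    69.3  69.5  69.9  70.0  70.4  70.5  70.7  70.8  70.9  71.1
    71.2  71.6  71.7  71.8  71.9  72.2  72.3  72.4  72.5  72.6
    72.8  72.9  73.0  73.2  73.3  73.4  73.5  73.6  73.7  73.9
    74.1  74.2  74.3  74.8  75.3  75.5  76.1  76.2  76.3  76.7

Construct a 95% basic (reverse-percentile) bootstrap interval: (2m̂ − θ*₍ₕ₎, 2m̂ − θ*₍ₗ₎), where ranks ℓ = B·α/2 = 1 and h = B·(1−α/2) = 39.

Percentile endpoints at ranks 1 and 39: θ*₍1₎ = 69.3, θ*₍39₎ = 76.3.
Basic interval reflects these around m̂:
  lower = 2 × 72.6 − 76.3 = 68.9
  upper = 2 × 72.6 − 69.3 = 75.9

(68.9, 75.9)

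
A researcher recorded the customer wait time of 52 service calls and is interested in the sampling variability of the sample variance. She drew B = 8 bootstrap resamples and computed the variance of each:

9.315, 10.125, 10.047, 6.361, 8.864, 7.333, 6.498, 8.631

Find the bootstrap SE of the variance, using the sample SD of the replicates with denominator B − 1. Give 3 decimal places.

SE* = 1.498

Bootstrap SE is the standard deviation of the 8 replicate variances.
Mean of replicates: (9.315 + 10.125 + 10.047 + 6.361 + 8.864 + 7.333 + 6.498 + 8.631) / 8 = 67.1740 / 8 = 8.3968
Sum of squared deviations: (+0.9182)² + (+1.7282)² + (+1.6502)² + (−2.0358)² + (+0.4672)² + (−1.0638)² + (−1.8988)² + (+0.2342)² = 15.7076
Variance = 15.7076 / 7 = 2.2439
SE* = √2.2439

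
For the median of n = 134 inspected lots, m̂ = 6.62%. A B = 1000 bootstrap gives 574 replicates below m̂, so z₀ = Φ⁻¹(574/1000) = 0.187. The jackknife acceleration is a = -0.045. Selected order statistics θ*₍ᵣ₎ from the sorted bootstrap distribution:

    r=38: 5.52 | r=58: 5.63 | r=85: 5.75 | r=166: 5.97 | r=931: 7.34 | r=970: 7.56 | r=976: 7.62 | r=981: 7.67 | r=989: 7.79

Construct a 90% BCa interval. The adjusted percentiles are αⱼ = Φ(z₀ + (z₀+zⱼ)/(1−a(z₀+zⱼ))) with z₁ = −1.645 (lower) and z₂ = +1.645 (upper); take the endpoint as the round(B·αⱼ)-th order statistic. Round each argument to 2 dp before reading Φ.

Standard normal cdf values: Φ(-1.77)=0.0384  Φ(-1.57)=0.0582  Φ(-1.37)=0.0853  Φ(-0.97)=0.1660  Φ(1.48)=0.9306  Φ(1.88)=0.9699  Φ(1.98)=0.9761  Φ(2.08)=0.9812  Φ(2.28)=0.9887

Lower: z₀ + z₁ = 0.187 + (-1.645) = -1.458; 1 − a(z₀+z₁) = 1 − (-0.045)(-1.458) = 0.9344; argument = 0.187 + (-1.458)/0.9344 = -1.3734 → -1.37.
α₁ = Φ(-1.37) = 0.0853; rank = round(1000 × 0.0853) = 85; θ*₍85₎ = 5.75.
Upper: z₀ + z₂ = 1.832; 1 − a(z₀+z₂) = 1.0824; argument = 1.8795 → 1.88; α₂ = 0.9699; rank = 970; θ*₍970₎ = 7.56.

(5.75, 7.56)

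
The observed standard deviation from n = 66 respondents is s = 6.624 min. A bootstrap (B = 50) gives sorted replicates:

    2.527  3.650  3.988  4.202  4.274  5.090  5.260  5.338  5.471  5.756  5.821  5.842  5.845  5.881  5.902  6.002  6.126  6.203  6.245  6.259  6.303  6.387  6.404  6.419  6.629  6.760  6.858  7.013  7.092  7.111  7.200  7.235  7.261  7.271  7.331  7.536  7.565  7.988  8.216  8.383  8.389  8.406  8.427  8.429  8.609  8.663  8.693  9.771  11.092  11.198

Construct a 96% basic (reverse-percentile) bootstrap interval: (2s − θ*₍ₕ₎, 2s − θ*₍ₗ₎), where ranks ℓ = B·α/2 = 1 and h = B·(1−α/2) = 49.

(2.156, 10.721)

Percentile endpoints at ranks 1 and 49: θ*₍1₎ = 2.527, θ*₍49₎ = 11.092.
Basic interval reflects these around s:
  lower = 2 × 6.624 − 11.092 = 2.156
  upper = 2 × 6.624 − 2.527 = 10.721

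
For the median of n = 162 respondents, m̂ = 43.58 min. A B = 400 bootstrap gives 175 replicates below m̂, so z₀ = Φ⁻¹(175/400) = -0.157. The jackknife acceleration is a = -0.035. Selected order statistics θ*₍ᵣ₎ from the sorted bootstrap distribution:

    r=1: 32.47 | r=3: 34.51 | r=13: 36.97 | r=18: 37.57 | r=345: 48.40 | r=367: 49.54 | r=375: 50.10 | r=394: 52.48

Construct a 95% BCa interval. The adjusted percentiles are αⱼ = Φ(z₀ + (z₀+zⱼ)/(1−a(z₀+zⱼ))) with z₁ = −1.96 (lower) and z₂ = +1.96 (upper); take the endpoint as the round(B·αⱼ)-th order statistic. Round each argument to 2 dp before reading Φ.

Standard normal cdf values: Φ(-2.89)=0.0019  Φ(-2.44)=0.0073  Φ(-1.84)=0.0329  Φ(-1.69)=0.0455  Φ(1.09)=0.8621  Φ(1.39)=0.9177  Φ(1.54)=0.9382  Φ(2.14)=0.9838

Lower: z₀ + z₁ = -0.157 + (-1.960) = -2.117; 1 − a(z₀+z₁) = 1 − (-0.035)(-2.117) = 0.9259; argument = -0.157 + (-2.117)/0.9259 = -2.4434 → -2.44.
α₁ = Φ(-2.44) = 0.0073; rank = round(400 × 0.0073) = 3; θ*₍3₎ = 34.51.
Upper: z₀ + z₂ = 1.803; 1 − a(z₀+z₂) = 1.0631; argument = 1.5390 → 1.54; α₂ = 0.9382; rank = 375; θ*₍375₎ = 50.10.

(34.51, 50.10)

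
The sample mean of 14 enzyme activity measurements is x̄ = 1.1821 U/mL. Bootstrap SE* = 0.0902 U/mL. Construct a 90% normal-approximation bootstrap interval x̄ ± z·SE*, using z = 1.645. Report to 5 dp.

Margin = 1.645 × 0.0902 = 0.148379
Interval: 1.1821 ± 0.148379

(1.03372, 1.33048)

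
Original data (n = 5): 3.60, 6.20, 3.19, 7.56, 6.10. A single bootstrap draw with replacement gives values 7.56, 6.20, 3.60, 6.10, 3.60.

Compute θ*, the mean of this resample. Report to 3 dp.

θ* = 5.412

Mean = (7.56 + 6.20 + 3.60 + 6.10 + 3.60) / 5 = 27.060 / 5 = 5.412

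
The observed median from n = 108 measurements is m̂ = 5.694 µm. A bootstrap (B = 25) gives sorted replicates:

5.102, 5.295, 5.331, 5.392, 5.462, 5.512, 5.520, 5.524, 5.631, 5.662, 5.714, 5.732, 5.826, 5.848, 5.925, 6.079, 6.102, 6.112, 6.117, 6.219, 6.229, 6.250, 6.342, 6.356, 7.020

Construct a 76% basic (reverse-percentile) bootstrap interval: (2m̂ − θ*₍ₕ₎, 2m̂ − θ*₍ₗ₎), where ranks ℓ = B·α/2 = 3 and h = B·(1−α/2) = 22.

(5.138, 6.057)

Percentile endpoints at ranks 3 and 22: θ*₍3₎ = 5.331, θ*₍22₎ = 6.250.
Basic interval reflects these around m̂:
  lower = 2 × 5.694 − 6.250 = 5.138
  upper = 2 × 5.694 − 5.331 = 6.057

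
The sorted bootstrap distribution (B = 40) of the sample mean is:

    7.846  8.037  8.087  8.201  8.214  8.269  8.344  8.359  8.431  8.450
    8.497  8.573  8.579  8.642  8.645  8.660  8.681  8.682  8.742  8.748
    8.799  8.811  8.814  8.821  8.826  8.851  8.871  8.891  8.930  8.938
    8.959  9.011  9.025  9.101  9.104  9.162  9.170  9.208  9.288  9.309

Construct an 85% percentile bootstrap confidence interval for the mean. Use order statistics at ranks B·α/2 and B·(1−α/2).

(8.087, 9.170)

α = 0.15; lower rank = 40 × 0.075 = 3; upper rank = 40 × 0.925 = 37.
The 3rd smallest replicate is 8.087; the 37th is 9.170.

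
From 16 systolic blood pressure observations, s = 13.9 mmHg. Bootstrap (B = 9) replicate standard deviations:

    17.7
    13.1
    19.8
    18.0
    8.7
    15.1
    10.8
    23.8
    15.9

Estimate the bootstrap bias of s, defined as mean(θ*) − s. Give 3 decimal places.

bias = +1.978

mean(θ*) = (17.7 + 13.1 + 19.8 + 18.0 + 8.7 + 15.1 + 10.8 + 23.8 + 15.9) / 9 = 15.8778
bias = 15.8778 − 13.9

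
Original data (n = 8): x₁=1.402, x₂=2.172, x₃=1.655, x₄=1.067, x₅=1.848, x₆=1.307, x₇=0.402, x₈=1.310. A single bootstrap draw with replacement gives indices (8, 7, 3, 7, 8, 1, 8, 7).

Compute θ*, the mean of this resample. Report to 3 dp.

θ* = 1.024

Resample values: 1.310, 0.402, 1.655, 0.402, 1.310, 1.402, 1.310, 0.402.
Mean = (1.310 + 0.402 + 1.655 + 0.402 + 1.310 + 1.402 + 1.310 + 0.402) / 8 = 8.1930 / 8 = 1.024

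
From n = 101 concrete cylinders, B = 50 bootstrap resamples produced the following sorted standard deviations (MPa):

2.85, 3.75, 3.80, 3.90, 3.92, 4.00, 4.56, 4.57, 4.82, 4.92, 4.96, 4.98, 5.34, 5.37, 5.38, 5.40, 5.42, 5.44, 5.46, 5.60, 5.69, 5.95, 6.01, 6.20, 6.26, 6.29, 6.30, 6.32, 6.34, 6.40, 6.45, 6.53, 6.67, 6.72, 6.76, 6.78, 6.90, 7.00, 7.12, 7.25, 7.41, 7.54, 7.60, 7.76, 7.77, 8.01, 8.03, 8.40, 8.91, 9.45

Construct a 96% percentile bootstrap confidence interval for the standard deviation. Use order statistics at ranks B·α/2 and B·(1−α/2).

(2.85, 8.91)

α = 0.04; lower rank = 50 × 0.020 = 1; upper rank = 50 × 0.980 = 49.
The 1st smallest replicate is 2.85; the 49th is 8.91.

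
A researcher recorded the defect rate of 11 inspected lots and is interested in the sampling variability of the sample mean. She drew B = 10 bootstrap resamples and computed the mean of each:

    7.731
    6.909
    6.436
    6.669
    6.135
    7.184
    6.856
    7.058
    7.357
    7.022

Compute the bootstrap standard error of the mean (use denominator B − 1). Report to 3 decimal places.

Bootstrap SE is the standard deviation of the 10 replicate means.
Mean of replicates: (7.731 + 6.909 + 6.436 + 6.669 + 6.135 + 7.184 + 6.856 + 7.058 + 7.357 + 7.022) / 10 = 69.3570 / 10 = 6.9357
Sum of squared deviations: (+0.7953)² + (−0.0267)² + (−0.4997)² + (−0.2667)² + (−0.8007)² + (+0.2483)² + (−0.0797)² + (+0.1223)² + (+0.4213)² + (+0.0863)² = 1.8631
Variance = 1.8631 / 9 = 0.2070
SE* = √0.2070

SE* = 0.455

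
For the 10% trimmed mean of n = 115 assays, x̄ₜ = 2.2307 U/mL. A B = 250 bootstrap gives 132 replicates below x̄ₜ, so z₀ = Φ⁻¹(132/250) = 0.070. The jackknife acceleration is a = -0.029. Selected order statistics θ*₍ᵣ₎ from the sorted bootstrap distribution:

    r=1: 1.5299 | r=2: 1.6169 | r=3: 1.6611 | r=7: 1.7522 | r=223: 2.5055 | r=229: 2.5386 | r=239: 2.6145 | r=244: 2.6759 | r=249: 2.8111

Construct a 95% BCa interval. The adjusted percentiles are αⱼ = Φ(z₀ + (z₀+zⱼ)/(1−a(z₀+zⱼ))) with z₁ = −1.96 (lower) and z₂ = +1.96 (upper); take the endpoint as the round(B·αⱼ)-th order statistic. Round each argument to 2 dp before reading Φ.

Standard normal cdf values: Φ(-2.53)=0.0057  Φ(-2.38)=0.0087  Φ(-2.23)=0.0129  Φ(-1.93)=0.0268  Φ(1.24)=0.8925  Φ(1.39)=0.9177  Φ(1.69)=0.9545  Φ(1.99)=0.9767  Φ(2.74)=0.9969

(1.7522, 2.6759)

Lower: z₀ + z₁ = 0.070 + (-1.960) = -1.890; 1 − a(z₀+z₁) = 1 − (-0.029)(-1.890) = 0.9452; argument = 0.070 + (-1.890)/0.9452 = -1.9296 → -1.93.
α₁ = Φ(-1.93) = 0.0268; rank = round(250 × 0.0268) = 7; θ*₍7₎ = 1.7522.
Upper: z₀ + z₂ = 2.030; 1 − a(z₀+z₂) = 1.0589; argument = 1.9871 → 1.99; α₂ = 0.9767; rank = 244; θ*₍244₎ = 2.6759.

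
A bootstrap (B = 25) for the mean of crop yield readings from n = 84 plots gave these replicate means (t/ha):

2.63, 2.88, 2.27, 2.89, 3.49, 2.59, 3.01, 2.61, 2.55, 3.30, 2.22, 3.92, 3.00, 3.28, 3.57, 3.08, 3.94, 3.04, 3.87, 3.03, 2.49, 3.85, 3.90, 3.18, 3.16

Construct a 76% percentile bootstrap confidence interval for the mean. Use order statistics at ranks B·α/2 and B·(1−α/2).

(2.49, 3.87)

Sorted replicates: 2.22, 2.27, 2.49, 2.55, 2.59, 2.61, 2.63, 2.88, 2.89, 3.00, 3.01, 3.03, 3.04, 3.08, 3.16, 3.18, 3.28, 3.30, 3.49, 3.57, 3.85, 3.87, 3.90, 3.92, 3.94
α = 0.24; lower rank = 25 × 0.120 = 3; upper rank = 25 × 0.880 = 22.
The 3rd smallest replicate is 2.49; the 22nd is 3.87.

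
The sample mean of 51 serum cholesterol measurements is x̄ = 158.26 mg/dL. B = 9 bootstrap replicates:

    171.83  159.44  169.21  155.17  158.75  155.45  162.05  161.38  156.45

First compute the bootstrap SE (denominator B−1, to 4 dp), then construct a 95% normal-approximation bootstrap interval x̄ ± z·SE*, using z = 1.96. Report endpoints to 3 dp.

(146.688, 169.832)

Mean of replicates = 161.0811; sum of squared deviations = 278.8707; SE* = √(278.8707/8) = 5.9041
Margin = 1.96 × 5.9041 = 11.5720
Interval: 158.26 ± 11.5720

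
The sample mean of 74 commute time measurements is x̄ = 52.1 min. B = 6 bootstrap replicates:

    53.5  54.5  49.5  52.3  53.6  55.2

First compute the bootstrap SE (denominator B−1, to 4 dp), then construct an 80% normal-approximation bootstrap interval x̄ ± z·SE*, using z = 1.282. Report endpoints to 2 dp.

(49.51, 54.69)

Mean of replicates = 53.1000; sum of squared deviations = 20.3800; SE* = √(20.3800/5) = 2.0189
Margin = 1.282 × 2.0189 = 2.588
Interval: 52.1 ± 2.588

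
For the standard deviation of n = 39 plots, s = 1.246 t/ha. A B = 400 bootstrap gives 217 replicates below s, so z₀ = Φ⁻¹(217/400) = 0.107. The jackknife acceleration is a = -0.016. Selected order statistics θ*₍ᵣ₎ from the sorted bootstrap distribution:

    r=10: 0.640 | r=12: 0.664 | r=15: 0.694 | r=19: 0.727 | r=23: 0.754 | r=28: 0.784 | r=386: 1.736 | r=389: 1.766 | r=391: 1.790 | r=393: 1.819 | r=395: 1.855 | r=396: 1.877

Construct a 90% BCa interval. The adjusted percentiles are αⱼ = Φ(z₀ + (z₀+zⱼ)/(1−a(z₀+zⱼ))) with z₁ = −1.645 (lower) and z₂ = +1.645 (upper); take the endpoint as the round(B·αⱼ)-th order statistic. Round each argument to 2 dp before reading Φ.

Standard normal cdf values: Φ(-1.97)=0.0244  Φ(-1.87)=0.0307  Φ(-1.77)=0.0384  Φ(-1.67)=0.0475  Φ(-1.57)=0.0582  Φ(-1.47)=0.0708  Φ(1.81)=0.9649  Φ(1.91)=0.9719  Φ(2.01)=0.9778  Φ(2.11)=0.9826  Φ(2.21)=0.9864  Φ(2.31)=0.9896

(0.784, 1.736)

Lower: z₀ + z₁ = 0.107 + (-1.645) = -1.538; 1 − a(z₀+z₁) = 1 − (-0.016)(-1.538) = 0.9754; argument = 0.107 + (-1.538)/0.9754 = -1.4698 → -1.47.
α₁ = Φ(-1.47) = 0.0708; rank = round(400 × 0.0708) = 28; θ*₍28₎ = 0.784.
Upper: z₀ + z₂ = 1.752; 1 − a(z₀+z₂) = 1.0280; argument = 1.8112 → 1.81; α₂ = 0.9649; rank = 386; θ*₍386₎ = 1.736.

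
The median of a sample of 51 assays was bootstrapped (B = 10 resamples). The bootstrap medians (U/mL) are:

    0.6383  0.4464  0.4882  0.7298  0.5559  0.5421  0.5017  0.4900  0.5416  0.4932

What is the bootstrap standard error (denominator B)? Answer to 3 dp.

SE* = 0.080

Bootstrap SE is the standard deviation of the 10 replicate medians.
Mean of replicates: (0.6383 + 0.4464 + 0.4882 + 0.7298 + 0.5559 + 0.5421 + 0.5017 + 0.4900 + 0.5416 + 0.4932) / 10 = 5.42720 / 10 = 0.54272
Sum of squared deviations: (+0.09558)² + (−0.09632)² + (−0.05452)² + (+0.18708)² + (+0.01318)² + (−0.00062)² + (−0.04102)² + (−0.05272)² + (−0.00112)² + (−0.04952)² = 0.06347
Variance = 0.06347 / 10 = 0.00635
SE* = √0.00635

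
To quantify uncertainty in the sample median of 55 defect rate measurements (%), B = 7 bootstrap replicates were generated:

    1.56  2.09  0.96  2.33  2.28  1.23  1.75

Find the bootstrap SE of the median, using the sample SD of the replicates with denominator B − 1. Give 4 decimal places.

Bootstrap SE is the standard deviation of the 7 replicate medians.
Mean of replicates: (1.56 + 2.09 + 0.96 + 2.33 + 2.28 + 1.23 + 1.75) / 7 = 12.20000 / 7 = 1.74286
Sum of squared deviations: (−0.18286)² + (+0.34714)² + (−0.78286)² + (+0.58714)² + (+0.53714)² + (−0.51286)² + (+0.00714)² = 1.66314
Variance = 1.66314 / 6 = 0.27719
SE* = √0.27719

SE* = 0.5265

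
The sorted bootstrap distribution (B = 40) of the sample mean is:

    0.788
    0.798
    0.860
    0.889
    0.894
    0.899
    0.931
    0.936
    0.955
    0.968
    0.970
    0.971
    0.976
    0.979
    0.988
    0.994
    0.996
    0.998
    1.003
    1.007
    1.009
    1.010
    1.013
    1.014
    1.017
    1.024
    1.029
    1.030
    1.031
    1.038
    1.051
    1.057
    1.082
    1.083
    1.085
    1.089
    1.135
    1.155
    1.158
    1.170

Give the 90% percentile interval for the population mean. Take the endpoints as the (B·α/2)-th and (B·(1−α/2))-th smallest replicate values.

α = 0.10; lower rank = 40 × 0.050 = 2; upper rank = 40 × 0.950 = 38.
The 2nd smallest replicate is 0.798; the 38th is 1.155.

(0.798, 1.155)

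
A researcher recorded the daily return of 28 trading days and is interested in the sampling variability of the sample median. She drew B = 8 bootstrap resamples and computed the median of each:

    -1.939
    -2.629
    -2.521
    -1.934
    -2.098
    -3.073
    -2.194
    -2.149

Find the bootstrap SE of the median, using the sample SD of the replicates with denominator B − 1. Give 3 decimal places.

Bootstrap SE is the standard deviation of the 8 replicate medians.
Mean of replicates: ((-1.939) + (-2.629) + (-2.521) + (-1.934) + (-2.098) + (-3.073) + (-2.194) + (-2.149)) / 8 = -18.5370 / 8 = -2.3171
Sum of squared deviations: (+0.3781)² + (−0.3119)² + (−0.2039)² + (+0.3831)² + (+0.2191)² + (−0.7559)² + (+0.1231)² + (+0.1681)² = 1.0914
Variance = 1.0914 / 7 = 0.1559
SE* = √0.1559

SE* = 0.395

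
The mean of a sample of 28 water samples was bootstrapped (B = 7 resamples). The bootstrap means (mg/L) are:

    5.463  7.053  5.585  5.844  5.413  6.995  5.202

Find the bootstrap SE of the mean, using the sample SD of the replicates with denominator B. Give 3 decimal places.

Bootstrap SE is the standard deviation of the 7 replicate means.
Mean of replicates: (5.463 + 7.053 + 5.585 + 5.844 + 5.413 + 6.995 + 5.202) / 7 = 41.5550 / 7 = 5.9364
Sum of squared deviations: (−0.4734)² + (+1.1166)² + (−0.3514)² + (−0.0924)² + (−0.5234)² + (+1.0586)² + (−0.7344)² = 3.5368
Variance = 3.5368 / 7 = 0.5053
SE* = √0.5053

SE* = 0.711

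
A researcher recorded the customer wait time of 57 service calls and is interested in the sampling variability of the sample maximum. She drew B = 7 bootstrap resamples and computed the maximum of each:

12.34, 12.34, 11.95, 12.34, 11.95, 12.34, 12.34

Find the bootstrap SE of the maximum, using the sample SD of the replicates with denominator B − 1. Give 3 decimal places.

Bootstrap SE is the standard deviation of the 7 replicate maximums.
Mean of replicates: (12.34 + 12.34 + 11.95 + 12.34 + 11.95 + 12.34 + 12.34) / 7 = 85.6000 / 7 = 12.2286
Sum of squared deviations: (+0.1114)² + (+0.1114)² + (−0.2786)² + (+0.1114)² + (−0.2786)² + (+0.1114)² + (+0.1114)² = 0.2173
Variance = 0.2173 / 6 = 0.0362
SE* = √0.0362

SE* = 0.190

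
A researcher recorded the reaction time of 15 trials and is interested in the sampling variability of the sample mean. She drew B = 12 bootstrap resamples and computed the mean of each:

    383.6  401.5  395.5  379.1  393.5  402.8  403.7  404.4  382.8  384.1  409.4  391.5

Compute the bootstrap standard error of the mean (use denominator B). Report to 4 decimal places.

SE* = 9.7220

Bootstrap SE is the standard deviation of the 12 replicate means.
Mean of replicates: (383.6 + 401.5 + 395.5 + 379.1 + 393.5 + 402.8 + 403.7 + 404.4 + 382.8 + 384.1 + 409.4 + 391.5) / 12 = 4731.90000 / 12 = 394.32500
Sum of squared deviations: (−10.72500)² + (+7.17500)² + (+1.17500)² + (−15.22500)² + (−0.82500)² + (+8.47500)² + (+9.37500)² + (+10.07500)² + (−11.52500)² + (−10.22500)² + (+15.07500)² + (−2.82500)² = 1134.20250
Variance = 1134.20250 / 12 = 94.51687
SE* = √94.51687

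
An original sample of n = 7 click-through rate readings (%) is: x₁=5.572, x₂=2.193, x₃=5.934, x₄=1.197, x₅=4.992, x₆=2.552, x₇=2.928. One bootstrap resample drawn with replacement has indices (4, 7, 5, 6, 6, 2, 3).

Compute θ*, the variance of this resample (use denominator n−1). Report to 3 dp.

Resample values: 1.197, 2.928, 4.992, 2.552, 2.552, 2.193, 5.934.
Mean = 3.1926; sum of squared deviations = 16.6255
s² = 16.6255 / 6 = 2.7709

θ* = 2.771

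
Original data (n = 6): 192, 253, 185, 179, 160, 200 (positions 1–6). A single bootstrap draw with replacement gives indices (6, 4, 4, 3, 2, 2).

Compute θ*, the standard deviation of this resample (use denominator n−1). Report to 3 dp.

Resample values: 200, 179, 179, 185, 253, 253.
Mean = 208.1667; sum of squared deviations = 6324.8333
s² = 6324.8333 / 5 = 1264.9667
s = √1264.9667 = 35.566

θ* = 35.566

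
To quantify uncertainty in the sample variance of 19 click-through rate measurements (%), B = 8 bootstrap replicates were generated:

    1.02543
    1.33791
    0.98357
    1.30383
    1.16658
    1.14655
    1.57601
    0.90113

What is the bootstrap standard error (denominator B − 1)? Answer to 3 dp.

SE* = 0.220

Bootstrap SE is the standard deviation of the 8 replicate variances.
Mean of replicates: (1.02543 + 1.33791 + 0.98357 + 1.30383 + 1.16658 + 1.14655 + 1.57601 + 0.90113) / 8 = 9.441010 / 8 = 1.180126
Sum of squared deviations: (−0.154696)² + (+0.157784)² + (−0.196556)² + (+0.123704)² + (−0.013546)² + (−0.033576)² + (+0.395884)² + (−0.278996)² = 0.338637
Variance = 0.338637 / 7 = 0.048377
SE* = √0.048377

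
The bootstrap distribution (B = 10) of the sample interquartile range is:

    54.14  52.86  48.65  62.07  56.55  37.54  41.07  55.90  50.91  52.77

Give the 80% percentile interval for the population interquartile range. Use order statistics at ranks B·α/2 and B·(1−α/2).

(37.54, 56.55)

Sorted replicates: 37.54, 41.07, 48.65, 50.91, 52.77, 52.86, 54.14, 55.90, 56.55, 62.07
α = 0.20; lower rank = 10 × 0.100 = 1; upper rank = 10 × 0.900 = 9.
The 1st smallest replicate is 37.54; the 9th is 56.55.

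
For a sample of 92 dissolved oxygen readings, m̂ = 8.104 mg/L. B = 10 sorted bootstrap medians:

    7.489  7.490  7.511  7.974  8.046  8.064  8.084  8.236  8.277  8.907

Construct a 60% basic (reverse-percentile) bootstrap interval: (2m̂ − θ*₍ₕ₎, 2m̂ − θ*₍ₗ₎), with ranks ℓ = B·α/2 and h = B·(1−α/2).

(7.972, 8.718)

Percentile endpoints at ranks 2 and 8: θ*₍2₎ = 7.490, θ*₍8₎ = 8.236.
Basic interval reflects these around m̂:
  lower = 2 × 8.104 − 8.236 = 7.972
  upper = 2 × 8.104 − 7.490 = 8.718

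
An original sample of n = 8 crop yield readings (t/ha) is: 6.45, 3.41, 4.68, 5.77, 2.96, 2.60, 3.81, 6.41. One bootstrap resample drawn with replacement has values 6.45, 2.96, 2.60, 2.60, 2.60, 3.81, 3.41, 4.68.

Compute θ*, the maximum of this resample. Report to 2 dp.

θ* = 6.45

Maximum = 6.45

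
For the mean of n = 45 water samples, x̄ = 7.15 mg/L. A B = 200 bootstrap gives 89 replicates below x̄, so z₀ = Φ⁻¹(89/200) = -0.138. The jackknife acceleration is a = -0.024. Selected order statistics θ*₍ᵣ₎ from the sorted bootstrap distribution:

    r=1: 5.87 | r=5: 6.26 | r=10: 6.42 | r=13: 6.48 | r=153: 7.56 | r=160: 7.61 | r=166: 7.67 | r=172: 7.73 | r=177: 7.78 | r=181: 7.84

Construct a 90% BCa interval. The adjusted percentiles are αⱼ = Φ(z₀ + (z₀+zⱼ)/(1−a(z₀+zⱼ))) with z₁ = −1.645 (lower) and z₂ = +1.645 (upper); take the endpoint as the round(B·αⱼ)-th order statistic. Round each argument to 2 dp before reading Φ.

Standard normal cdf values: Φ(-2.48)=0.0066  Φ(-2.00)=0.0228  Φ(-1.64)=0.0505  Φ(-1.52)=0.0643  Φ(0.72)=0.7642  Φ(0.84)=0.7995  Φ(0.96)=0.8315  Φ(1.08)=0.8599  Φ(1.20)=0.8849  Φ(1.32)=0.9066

Lower: z₀ + z₁ = -0.138 + (-1.645) = -1.783; 1 − a(z₀+z₁) = 1 − (-0.024)(-1.783) = 0.9572; argument = -0.138 + (-1.783)/0.9572 = -2.0007 → -2.00.
α₁ = Φ(-2.00) = 0.0228; rank = round(200 × 0.0228) = 5; θ*₍5₎ = 6.26.
Upper: z₀ + z₂ = 1.507; 1 − a(z₀+z₂) = 1.0362; argument = 1.3164 → 1.32; α₂ = 0.9066; rank = 181; θ*₍181₎ = 7.84.

(6.26, 7.84)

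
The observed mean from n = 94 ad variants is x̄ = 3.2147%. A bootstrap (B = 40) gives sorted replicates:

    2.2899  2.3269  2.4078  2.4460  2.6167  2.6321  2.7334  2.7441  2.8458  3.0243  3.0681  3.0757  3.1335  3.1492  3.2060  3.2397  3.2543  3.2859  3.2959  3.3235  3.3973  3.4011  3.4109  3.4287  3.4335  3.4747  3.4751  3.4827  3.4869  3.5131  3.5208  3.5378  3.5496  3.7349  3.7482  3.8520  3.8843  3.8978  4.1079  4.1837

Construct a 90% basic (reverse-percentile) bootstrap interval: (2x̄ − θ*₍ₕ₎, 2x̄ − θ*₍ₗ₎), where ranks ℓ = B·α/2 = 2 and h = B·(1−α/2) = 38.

(2.5316, 4.1025)

Percentile endpoints at ranks 2 and 38: θ*₍2₎ = 2.3269, θ*₍38₎ = 3.8978.
Basic interval reflects these around x̄:
  lower = 2 × 3.2147 − 3.8978 = 2.5316
  upper = 2 × 3.2147 − 2.3269 = 4.1025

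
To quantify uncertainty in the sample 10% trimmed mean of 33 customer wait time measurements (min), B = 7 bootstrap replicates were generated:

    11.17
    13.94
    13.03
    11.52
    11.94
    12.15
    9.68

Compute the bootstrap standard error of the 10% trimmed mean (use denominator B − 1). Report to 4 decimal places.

Bootstrap SE is the standard deviation of the 7 replicate 10% trimmed means.
Mean of replicates: (11.17 + 13.94 + 13.03 + 11.52 + 11.94 + 12.15 + 9.68) / 7 = 83.43000 / 7 = 11.91857
Sum of squared deviations: (−0.74857)² + (+2.02143)² + (+1.11143)² + (−0.39857)² + (+0.02143)² + (+0.23143)² + (−2.23857)² = 11.10589
Variance = 11.10589 / 6 = 1.85098
SE* = √1.85098

SE* = 1.3605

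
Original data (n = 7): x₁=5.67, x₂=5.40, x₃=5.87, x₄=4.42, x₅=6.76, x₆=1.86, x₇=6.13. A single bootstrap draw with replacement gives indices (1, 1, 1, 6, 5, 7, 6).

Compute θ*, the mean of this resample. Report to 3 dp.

Resample values: 5.67, 5.67, 5.67, 1.86, 6.76, 6.13, 1.86.
Mean = (5.67 + 5.67 + 5.67 + 1.86 + 6.76 + 6.13 + 1.86) / 7 = 33.620 / 7 = 4.803

θ* = 4.803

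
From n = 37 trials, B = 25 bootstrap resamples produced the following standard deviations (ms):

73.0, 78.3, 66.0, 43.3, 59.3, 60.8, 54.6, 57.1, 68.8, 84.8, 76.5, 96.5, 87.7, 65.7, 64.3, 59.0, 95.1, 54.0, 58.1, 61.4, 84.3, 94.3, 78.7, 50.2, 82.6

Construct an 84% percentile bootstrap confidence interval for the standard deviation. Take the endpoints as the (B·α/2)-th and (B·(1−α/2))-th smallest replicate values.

Sorted replicates: 43.3, 50.2, 54.0, 54.6, 57.1, 58.1, 59.0, 59.3, 60.8, 61.4, 64.3, 65.7, 66.0, 68.8, 73.0, 76.5, 78.3, 78.7, 82.6, 84.3, 84.8, 87.7, 94.3, 95.1, 96.5
α = 0.16; lower rank = 25 × 0.080 = 2; upper rank = 25 × 0.920 = 23.
The 2nd smallest replicate is 50.2; the 23rd is 94.3.

(50.2, 94.3)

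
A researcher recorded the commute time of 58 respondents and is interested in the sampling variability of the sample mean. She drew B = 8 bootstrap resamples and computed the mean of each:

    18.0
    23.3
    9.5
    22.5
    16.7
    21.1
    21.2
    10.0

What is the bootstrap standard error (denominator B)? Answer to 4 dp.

SE* = 5.0716

Bootstrap SE is the standard deviation of the 8 replicate means.
Mean of replicates: (18.0 + 23.3 + 9.5 + 22.5 + 16.7 + 21.1 + 21.2 + 10.0) / 8 = 142.30000 / 8 = 17.78750
Sum of squared deviations: (+0.21250)² + (+5.51250)² + (−8.28750)² + (+4.71250)² + (−1.08750)² + (+3.31250)² + (+3.41250)² + (−7.78750)² = 205.76875
Variance = 205.76875 / 8 = 25.72109
SE* = √25.72109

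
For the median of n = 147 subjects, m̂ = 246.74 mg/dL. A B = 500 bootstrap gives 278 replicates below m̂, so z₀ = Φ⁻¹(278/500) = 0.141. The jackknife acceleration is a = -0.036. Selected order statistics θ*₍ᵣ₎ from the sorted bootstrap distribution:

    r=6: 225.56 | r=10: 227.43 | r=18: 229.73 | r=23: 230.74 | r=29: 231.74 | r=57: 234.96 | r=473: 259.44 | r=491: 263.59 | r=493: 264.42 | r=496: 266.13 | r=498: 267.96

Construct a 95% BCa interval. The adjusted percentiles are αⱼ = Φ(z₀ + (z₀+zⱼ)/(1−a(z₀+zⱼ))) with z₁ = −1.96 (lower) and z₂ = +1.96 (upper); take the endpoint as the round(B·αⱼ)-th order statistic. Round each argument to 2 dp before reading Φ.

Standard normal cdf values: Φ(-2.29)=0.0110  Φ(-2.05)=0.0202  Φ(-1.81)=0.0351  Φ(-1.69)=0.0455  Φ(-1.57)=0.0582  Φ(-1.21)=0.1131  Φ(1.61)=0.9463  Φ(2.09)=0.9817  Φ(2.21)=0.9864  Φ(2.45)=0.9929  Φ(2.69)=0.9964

Lower: z₀ + z₁ = 0.141 + (-1.960) = -1.819; 1 − a(z₀+z₁) = 1 − (-0.036)(-1.819) = 0.9345; argument = 0.141 + (-1.819)/0.9345 = -1.8055 → -1.81.
α₁ = Φ(-1.81) = 0.0351; rank = round(500 × 0.0351) = 18; θ*₍18₎ = 229.73.
Upper: z₀ + z₂ = 2.101; 1 − a(z₀+z₂) = 1.0756; argument = 2.0943 → 2.09; α₂ = 0.9817; rank = 491; θ*₍491₎ = 263.59.

(229.73, 263.59)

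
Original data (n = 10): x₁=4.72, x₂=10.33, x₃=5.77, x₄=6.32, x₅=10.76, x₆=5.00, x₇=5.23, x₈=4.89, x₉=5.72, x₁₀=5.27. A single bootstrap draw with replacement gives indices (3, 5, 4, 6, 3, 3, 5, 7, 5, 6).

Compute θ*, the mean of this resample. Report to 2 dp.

Resample values: 5.77, 10.76, 6.32, 5.00, 5.77, 5.77, 10.76, 5.23, 10.76, 5.00.
Mean = (5.77 + 10.76 + 6.32 + 5.00 + 5.77 + 5.77 + 10.76 + 5.23 + 10.76 + 5.00) / 10 = 71.140 / 10 = 7.11

θ* = 7.11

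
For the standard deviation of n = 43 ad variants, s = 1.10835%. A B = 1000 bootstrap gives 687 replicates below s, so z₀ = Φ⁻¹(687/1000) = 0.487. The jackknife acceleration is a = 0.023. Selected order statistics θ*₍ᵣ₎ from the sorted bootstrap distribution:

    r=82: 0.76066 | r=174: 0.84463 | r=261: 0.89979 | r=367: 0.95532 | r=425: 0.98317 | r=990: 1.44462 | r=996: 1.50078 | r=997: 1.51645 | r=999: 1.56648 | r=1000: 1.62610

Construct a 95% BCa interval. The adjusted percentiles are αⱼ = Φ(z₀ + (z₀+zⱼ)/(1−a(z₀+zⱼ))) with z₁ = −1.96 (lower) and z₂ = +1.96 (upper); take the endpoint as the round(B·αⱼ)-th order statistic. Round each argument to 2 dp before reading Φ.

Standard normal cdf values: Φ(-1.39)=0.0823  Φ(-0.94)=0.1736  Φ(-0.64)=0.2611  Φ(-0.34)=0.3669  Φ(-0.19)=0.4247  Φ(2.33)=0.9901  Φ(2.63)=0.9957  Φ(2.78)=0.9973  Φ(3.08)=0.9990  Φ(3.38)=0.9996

Lower: z₀ + z₁ = 0.487 + (-1.960) = -1.473; 1 − a(z₀+z₁) = 1 − (0.023)(-1.473) = 1.0339; argument = 0.487 + (-1.473)/1.0339 = -0.9377 → -0.94.
α₁ = Φ(-0.94) = 0.1736; rank = round(1000 × 0.1736) = 174; θ*₍174₎ = 0.84463.
Upper: z₀ + z₂ = 2.447; 1 − a(z₀+z₂) = 0.9437; argument = 3.0799 → 3.08; α₂ = 0.9990; rank = 999; θ*₍999₎ = 1.56648.

(0.84463, 1.56648)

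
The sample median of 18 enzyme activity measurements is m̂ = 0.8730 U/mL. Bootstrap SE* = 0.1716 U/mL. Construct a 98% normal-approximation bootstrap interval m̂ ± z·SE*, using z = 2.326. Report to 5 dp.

Margin = 2.326 × 0.1716 = 0.399142
Interval: 0.8730 ± 0.399142

(0.47386, 1.27214)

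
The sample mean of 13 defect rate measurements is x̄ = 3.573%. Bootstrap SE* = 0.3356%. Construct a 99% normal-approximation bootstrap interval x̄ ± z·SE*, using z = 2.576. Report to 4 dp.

(2.7085, 4.4375)

Margin = 2.576 × 0.3356 = 0.86451
Interval: 3.573 ± 0.86451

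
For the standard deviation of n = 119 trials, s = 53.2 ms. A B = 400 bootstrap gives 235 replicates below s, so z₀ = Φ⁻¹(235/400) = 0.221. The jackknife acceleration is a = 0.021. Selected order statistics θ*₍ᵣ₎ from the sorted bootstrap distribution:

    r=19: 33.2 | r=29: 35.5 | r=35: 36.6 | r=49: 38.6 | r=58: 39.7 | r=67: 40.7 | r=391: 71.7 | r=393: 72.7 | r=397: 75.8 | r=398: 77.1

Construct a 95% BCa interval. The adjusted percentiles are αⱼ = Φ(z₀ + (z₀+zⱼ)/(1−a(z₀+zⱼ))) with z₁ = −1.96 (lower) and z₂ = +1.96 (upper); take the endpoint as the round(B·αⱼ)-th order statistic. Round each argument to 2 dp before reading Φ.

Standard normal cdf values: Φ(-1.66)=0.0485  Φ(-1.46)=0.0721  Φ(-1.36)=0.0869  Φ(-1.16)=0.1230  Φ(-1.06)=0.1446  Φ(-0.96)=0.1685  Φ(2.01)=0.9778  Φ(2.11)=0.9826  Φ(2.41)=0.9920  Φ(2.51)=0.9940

(35.5, 77.1)

Lower: z₀ + z₁ = 0.221 + (-1.960) = -1.739; 1 − a(z₀+z₁) = 1 − (0.021)(-1.739) = 1.0365; argument = 0.221 + (-1.739)/1.0365 = -1.4567 → -1.46.
α₁ = Φ(-1.46) = 0.0721; rank = round(400 × 0.0721) = 29; θ*₍29₎ = 35.5.
Upper: z₀ + z₂ = 2.181; 1 − a(z₀+z₂) = 0.9542; argument = 2.5067 → 2.51; α₂ = 0.9940; rank = 398; θ*₍398₎ = 77.1.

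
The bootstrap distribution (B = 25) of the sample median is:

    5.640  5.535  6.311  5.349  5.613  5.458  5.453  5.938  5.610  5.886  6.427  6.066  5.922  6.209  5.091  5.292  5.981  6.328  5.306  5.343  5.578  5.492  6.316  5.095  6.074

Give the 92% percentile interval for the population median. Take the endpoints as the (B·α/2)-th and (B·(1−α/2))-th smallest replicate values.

(5.091, 6.328)

Sorted replicates: 5.091, 5.095, 5.292, 5.306, 5.343, 5.349, 5.453, 5.458, 5.492, 5.535, 5.578, 5.610, 5.613, 5.640, 5.886, 5.922, 5.938, 5.981, 6.066, 6.074, 6.209, 6.311, 6.316, 6.328, 6.427
α = 0.08; lower rank = 25 × 0.040 = 1; upper rank = 25 × 0.960 = 24.
The 1st smallest replicate is 5.091; the 24th is 6.328.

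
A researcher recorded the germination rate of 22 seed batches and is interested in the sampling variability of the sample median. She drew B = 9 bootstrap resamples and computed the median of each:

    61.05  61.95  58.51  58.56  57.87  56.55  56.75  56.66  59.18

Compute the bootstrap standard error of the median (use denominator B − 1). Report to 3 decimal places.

SE* = 1.920

Bootstrap SE is the standard deviation of the 9 replicate medians.
Mean of replicates: (61.05 + 61.95 + 58.51 + 58.56 + 57.87 + 56.55 + 56.75 + 56.66 + 59.18) / 9 = 527.0800 / 9 = 58.5644
Sum of squared deviations: (+2.4856)² + (+3.3856)² + (−0.0544)² + (−0.0044)² + (−0.6944)² + (−2.0144)² + (−1.8144)² + (−1.9044)² + (+0.6156)² = 29.4812
Variance = 29.4812 / 8 = 3.6852
SE* = √3.6852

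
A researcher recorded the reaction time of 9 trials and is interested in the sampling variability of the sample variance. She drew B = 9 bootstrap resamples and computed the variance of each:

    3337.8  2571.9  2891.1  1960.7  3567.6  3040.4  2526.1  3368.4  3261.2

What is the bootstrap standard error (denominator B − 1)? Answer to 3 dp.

SE* = 514.376

Bootstrap SE is the standard deviation of the 9 replicate variances.
Mean of replicates: (3337.8 + 2571.9 + 2891.1 + 1960.7 + 3567.6 + 3040.4 + 2526.1 + 3368.4 + 3261.2) / 9 = 26525.2000 / 9 = 2947.2444
Sum of squared deviations: (+390.5556)² + (−375.3444)² + (−56.1444)² + (−986.5444)² + (+620.3556)² + (+93.1556)² + (−421.1444)² + (+421.1556)² + (+313.9556)² = 2116660.9422
Variance = 2116660.9422 / 8 = 264582.6178
SE* = √264582.6178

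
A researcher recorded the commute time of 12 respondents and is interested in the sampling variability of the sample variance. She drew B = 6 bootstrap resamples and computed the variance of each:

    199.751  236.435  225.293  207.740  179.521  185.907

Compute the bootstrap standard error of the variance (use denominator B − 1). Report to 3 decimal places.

Bootstrap SE is the standard deviation of the 6 replicate variances.
Mean of replicates: (199.751 + 236.435 + 225.293 + 207.740 + 179.521 + 185.907) / 6 = 1234.6470 / 6 = 205.7745
Sum of squared deviations: (−6.0235)² + (+30.6605)² + (+19.5185)² + (+1.9655)² + (−26.2535)² + (−19.8675)² = 2445.1477
Variance = 2445.1477 / 5 = 489.0295
SE* = √489.0295

SE* = 22.114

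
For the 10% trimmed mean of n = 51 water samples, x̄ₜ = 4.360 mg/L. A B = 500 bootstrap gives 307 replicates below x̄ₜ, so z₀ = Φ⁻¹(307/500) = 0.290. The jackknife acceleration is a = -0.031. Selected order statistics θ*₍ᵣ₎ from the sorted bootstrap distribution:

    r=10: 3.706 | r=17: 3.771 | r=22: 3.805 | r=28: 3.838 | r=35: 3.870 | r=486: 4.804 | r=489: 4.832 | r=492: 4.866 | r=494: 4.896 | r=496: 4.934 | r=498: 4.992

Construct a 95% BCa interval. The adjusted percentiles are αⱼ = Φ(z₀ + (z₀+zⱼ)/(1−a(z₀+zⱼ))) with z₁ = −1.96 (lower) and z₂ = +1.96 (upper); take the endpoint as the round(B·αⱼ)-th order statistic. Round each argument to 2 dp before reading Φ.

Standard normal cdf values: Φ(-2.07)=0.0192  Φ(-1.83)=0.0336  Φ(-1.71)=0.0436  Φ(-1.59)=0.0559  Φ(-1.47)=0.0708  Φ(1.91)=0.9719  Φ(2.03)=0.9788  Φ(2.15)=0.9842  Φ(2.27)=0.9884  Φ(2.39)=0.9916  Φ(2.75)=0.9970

Lower: z₀ + z₁ = 0.290 + (-1.960) = -1.670; 1 − a(z₀+z₁) = 1 − (-0.031)(-1.670) = 0.9482; argument = 0.290 + (-1.670)/0.9482 = -1.4712 → -1.47.
α₁ = Φ(-1.47) = 0.0708; rank = round(500 × 0.0708) = 35; θ*₍35₎ = 3.870.
Upper: z₀ + z₂ = 2.250; 1 − a(z₀+z₂) = 1.0697; argument = 2.3933 → 2.39; α₂ = 0.9916; rank = 496; θ*₍496₎ = 4.934.

(3.870, 4.934)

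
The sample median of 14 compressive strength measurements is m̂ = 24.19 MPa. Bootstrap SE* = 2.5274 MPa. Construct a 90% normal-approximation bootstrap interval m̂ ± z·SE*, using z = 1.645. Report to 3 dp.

(20.032, 28.348)

Margin = 1.645 × 2.5274 = 4.1576
Interval: 24.19 ± 4.1576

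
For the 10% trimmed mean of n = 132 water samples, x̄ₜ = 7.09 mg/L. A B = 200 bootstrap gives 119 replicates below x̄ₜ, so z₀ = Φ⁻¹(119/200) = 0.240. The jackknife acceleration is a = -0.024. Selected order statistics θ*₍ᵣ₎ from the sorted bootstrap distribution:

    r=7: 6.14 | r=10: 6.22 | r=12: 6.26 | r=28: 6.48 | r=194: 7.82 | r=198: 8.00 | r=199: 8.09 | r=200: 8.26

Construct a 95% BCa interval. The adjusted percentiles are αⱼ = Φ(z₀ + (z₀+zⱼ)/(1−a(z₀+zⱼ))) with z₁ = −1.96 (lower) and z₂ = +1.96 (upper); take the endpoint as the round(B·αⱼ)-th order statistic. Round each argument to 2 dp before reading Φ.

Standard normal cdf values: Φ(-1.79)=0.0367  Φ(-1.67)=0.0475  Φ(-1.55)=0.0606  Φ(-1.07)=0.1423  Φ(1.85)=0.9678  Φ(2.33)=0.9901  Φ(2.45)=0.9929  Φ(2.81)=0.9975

(6.26, 8.00)

Lower: z₀ + z₁ = 0.240 + (-1.960) = -1.720; 1 − a(z₀+z₁) = 1 − (-0.024)(-1.720) = 0.9587; argument = 0.240 + (-1.720)/0.9587 = -1.5541 → -1.55.
α₁ = Φ(-1.55) = 0.0606; rank = round(200 × 0.0606) = 12; θ*₍12₎ = 6.26.
Upper: z₀ + z₂ = 2.200; 1 − a(z₀+z₂) = 1.0528; argument = 2.3297 → 2.33; α₂ = 0.9901; rank = 198; θ*₍198₎ = 8.00.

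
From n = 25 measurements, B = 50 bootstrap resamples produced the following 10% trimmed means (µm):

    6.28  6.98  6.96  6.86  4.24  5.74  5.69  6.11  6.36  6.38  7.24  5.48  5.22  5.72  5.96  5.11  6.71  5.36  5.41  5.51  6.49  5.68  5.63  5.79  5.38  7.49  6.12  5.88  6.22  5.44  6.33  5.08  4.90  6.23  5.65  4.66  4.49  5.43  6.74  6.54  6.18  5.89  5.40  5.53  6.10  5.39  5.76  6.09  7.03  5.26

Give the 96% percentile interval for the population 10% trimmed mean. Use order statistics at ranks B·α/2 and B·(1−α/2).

Sorted replicates: 4.24, 4.49, 4.66, 4.90, 5.08, 5.11, 5.22, 5.26, 5.36, 5.38, 5.39, 5.40, 5.41, 5.43, 5.44, 5.48, 5.51, 5.53, 5.63, 5.65, 5.68, 5.69, 5.72, 5.74, 5.76, 5.79, 5.88, 5.89, 5.96, 6.09, 6.10, 6.11, 6.12, 6.18, 6.22, 6.23, 6.28, 6.33, 6.36, 6.38, 6.49, 6.54, 6.71, 6.74, 6.86, 6.96, 6.98, 7.03, 7.24, 7.49
α = 0.04; lower rank = 50 × 0.020 = 1; upper rank = 50 × 0.980 = 49.
The 1st smallest replicate is 4.24; the 49th is 7.24.

(4.24, 7.24)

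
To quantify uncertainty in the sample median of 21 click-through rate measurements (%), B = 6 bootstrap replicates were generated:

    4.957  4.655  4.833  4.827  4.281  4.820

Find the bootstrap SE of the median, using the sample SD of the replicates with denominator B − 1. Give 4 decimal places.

Bootstrap SE is the standard deviation of the 6 replicate medians.
Mean of replicates: (4.957 + 4.655 + 4.833 + 4.827 + 4.281 + 4.820) / 6 = 28.37300 / 6 = 4.72883
Sum of squared deviations: (+0.22817)² + (−0.07383)² + (+0.10417)² + (+0.09817)² + (−0.44783)² + (+0.09117)² = 0.28686
Variance = 0.28686 / 5 = 0.05737
SE* = √0.05737

SE* = 0.2395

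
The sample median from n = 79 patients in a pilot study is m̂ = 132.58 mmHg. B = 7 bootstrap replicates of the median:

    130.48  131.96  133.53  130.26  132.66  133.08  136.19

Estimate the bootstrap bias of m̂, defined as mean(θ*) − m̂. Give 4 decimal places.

bias = +0.0143

mean(θ*) = (130.48 + 131.96 + 133.53 + 130.26 + 132.66 + 133.08 + 136.19) / 7 = 132.59429
bias = 132.59429 − 132.58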